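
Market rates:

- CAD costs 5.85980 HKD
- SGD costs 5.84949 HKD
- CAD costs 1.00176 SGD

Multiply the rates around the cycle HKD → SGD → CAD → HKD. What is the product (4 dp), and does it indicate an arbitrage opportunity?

Around HKD → SGD → CAD → HKD: 1 ÷ 5.84949 ÷ 1.00176 × 5.85980 = 1.000003
Product ≈ 1 (deviation 0.000%, within rounding noise).

1.0000 (no arbitrage)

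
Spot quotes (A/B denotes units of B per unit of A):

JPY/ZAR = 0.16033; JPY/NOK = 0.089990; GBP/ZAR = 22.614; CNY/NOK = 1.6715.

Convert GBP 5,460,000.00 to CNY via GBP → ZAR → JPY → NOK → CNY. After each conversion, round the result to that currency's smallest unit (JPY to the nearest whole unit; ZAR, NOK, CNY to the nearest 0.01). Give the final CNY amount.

GBP 5,460,000.00 × 22.614 = ZAR 123,472,440.00
ZAR 123,472,440.00 ÷ 0.16033 = JPY 770,114,389
JPY 770,114,389 × 0.089990 = NOK 69,302,593.87
NOK 69,302,593.87 ÷ 1.6715 = CNY 41,461,318.50

CNY 41,461,318.50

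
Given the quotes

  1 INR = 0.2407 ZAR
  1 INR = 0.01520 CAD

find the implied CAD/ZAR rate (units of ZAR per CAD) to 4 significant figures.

1 CAD ÷ 0.01520 = 65.7895 INR
65.7895 INR × 0.2407 = 15.8355 ZAR

CAD/ZAR = 15.84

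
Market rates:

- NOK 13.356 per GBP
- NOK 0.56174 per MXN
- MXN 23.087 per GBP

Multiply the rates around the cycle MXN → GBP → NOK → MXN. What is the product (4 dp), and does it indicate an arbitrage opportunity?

1.0298 (arbitrage exists)

Around MXN → GBP → NOK → MXN: 1 ÷ 23.087 × 13.356 ÷ 0.56174 = 1.029849
Product > 1; profitable direction is MXN → GBP → NOK → MXN.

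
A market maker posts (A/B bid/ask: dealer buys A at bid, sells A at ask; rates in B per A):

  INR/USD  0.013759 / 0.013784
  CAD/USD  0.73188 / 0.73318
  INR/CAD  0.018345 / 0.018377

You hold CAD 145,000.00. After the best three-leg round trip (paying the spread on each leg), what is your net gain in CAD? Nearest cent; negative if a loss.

Net profit: CAD 3,070.88

Best loop CAD → INR → USD → CAD:
CAD 145,000.00 ÷ 0.018377 (buy INR at ask) = INR 7,890,297.65
INR 7,890,297.65 × 0.013759 (sell INR at bid) = USD 108,562.61
USD 108,562.61 ÷ 0.73318 (buy CAD at ask) = CAD 148,070.88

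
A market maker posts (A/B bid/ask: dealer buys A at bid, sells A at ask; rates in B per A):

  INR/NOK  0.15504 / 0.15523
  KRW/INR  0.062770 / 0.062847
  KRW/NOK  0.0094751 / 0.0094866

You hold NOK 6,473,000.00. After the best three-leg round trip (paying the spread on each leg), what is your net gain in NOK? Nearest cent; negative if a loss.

Net profit: NOK 167,349.01

Best loop NOK → KRW → INR → NOK:
NOK 6,473,000.00 ÷ 0.0094866 (buy KRW at ask) = KRW 682,330,867
KRW 682,330,867 × 0.062770 (sell KRW at bid) = INR 42,829,908.50
INR 42,829,908.50 × 0.15504 (sell INR at bid) = NOK 6,640,349.01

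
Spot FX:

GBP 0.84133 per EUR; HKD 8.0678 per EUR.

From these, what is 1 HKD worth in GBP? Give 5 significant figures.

1 HKD ÷ 8.0678 = 0.12395 EUR
0.12395 EUR × 0.84133 = 0.104282 GBP

HKD/GBP = 0.10428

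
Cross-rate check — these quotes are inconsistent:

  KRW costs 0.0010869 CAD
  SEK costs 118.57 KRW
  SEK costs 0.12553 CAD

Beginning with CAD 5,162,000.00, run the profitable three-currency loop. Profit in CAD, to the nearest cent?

Profitable loop is CAD → SEK → KRW → CAD:
CAD 5,162,000.00 ÷ 0.12553 = SEK 41,121,644.23
SEK 41,121,644.23 × 118.57 = KRW 4,875,793,356
KRW 4,875,793,356 × 0.0010869 = CAD 5,299,499.80
Profit = CAD 5,299,499.80 − CAD 5,162,000.00

Profit: CAD 137,499.80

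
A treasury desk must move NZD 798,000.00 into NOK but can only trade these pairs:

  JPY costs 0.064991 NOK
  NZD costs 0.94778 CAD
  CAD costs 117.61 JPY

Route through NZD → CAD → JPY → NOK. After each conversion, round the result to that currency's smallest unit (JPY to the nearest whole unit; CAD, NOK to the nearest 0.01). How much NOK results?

NZD 798,000.00 × 0.94778 = CAD 756,328.44
CAD 756,328.44 × 117.61 = JPY 88,951,788
JPY 88,951,788 × 0.064991 = NOK 5,781,065.65

NOK 5,781,065.65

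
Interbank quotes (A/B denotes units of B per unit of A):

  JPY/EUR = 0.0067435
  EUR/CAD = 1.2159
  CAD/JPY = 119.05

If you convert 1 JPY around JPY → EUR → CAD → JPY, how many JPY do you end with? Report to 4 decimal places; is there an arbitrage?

0.9761 (arbitrage exists)

Around JPY → EUR → CAD → JPY: 1 × 0.0067435 × 1.2159 × 119.05 = 0.976141
Product < 1; profitable direction is JPY → CAD → EUR → JPY.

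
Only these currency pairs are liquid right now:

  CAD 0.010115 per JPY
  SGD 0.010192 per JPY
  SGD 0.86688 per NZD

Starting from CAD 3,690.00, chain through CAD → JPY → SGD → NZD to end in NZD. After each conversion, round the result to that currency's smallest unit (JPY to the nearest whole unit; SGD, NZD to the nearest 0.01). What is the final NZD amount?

CAD 3,690.00 ÷ 0.010115 = JPY 364,805
JPY 364,805 × 0.010192 = SGD 3,718.09
SGD 3,718.09 ÷ 0.86688 = NZD 4,289.05

NZD 4,289.05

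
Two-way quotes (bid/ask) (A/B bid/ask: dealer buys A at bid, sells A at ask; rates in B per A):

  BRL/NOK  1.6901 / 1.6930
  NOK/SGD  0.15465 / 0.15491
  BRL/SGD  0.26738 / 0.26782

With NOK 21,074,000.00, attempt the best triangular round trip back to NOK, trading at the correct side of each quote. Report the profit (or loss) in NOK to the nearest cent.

Best loop NOK → BRL → SGD → NOK:
NOK 21,074,000.00 ÷ 1.6930 (buy BRL at ask) = BRL 12,447,725.93
BRL 12,447,725.93 × 0.26738 (sell BRL at bid) = SGD 3,328,272.96
SGD 3,328,272.96 ÷ 0.15491 (buy NOK at ask) = NOK 21,485,204.05

Net profit: NOK 411,204.05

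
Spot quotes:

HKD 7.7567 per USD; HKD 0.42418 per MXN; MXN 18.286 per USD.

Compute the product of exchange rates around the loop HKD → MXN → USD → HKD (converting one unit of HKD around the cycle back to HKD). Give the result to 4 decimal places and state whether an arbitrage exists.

1.0000 (no arbitrage)

Around HKD → MXN → USD → HKD: 1 ÷ 0.42418 ÷ 18.286 × 7.7567 = 1.000019
Product ≈ 1 (deviation 0.002%, within rounding noise).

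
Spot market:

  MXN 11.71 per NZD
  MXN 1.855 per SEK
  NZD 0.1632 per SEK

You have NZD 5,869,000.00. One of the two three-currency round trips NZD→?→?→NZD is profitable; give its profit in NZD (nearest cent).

Profitable loop is NZD → MXN → SEK → NZD:
NZD 5,869,000.00 × 11.71 = MXN 68,725,990.00
MXN 68,725,990.00 ÷ 1.855 = SEK 37,049,051.21
SEK 37,049,051.21 × 0.1632 = NZD 6,046,405.16
Profit = NZD 6,046,405.16 − NZD 5,869,000.00

Profit: NZD 177,405.16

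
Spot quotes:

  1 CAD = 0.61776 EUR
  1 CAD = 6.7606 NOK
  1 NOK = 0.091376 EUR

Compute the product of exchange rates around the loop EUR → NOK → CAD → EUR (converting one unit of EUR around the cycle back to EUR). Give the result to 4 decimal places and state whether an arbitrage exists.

Around EUR → NOK → CAD → EUR: 1 ÷ 0.091376 ÷ 6.7606 × 0.61776 = 1.000006
Product ≈ 1 (deviation 0.001%, within rounding noise).

1.0000 (no arbitrage)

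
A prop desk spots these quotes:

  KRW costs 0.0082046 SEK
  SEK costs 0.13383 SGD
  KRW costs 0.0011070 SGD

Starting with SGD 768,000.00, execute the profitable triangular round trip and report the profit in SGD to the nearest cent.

Profitable loop is SGD → SEK → KRW → SGD:
SGD 768,000.00 ÷ 0.13383 = SEK 5,738,623.63
SEK 5,738,623.63 ÷ 0.0082046 = KRW 699,439,781
KRW 699,439,781 × 0.0011070 = SGD 774,279.84
Profit = SGD 774,279.84 − SGD 768,000.00

Profit: SGD 6,279.84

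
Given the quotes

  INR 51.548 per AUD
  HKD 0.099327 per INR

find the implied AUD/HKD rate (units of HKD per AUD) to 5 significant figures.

1 AUD × 51.548 = 51.548 INR
51.548 INR × 0.099327 = 5.12011 HKD

AUD/HKD = 5.1201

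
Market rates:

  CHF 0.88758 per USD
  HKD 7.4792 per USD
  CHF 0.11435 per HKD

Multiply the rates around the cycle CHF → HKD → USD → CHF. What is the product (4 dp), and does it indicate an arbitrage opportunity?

1.0378 (arbitrage exists)

Around CHF → HKD → USD → CHF: 1 ÷ 0.11435 ÷ 7.4792 × 0.88758 = 1.037806
Product > 1; profitable direction is CHF → HKD → USD → CHF.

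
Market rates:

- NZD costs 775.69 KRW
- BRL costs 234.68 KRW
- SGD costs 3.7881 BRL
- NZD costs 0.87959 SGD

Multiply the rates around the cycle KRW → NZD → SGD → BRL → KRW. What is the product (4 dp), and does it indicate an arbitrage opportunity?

1.0081 (arbitrage exists)

Around KRW → NZD → SGD → BRL → KRW: 1 ÷ 775.69 × 0.87959 × 3.7881 × 234.68 = 1.008067
Product > 1; profitable direction is KRW → NZD → SGD → BRL → KRW.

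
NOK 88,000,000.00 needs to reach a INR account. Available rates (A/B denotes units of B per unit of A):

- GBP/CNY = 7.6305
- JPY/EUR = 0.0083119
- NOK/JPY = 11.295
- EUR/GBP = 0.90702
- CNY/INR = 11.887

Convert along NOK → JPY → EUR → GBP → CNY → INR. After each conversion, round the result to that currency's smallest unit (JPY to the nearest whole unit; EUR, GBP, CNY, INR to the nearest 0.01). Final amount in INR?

INR 679,690,718.41

NOK 88,000,000.00 × 11.295 = JPY 993,960,000
JPY 993,960,000 × 0.0083119 = EUR 8,261,696.12
EUR 8,261,696.12 × 0.90702 = GBP 7,493,523.61
GBP 7,493,523.61 × 7.6305 = CNY 57,179,331.91
CNY 57,179,331.91 × 11.887 = INR 679,690,718.41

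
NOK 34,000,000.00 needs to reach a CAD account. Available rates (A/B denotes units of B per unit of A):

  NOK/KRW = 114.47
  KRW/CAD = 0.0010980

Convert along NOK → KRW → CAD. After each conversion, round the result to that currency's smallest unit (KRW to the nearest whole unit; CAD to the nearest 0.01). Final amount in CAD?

CAD 4,273,394.04

NOK 34,000,000.00 × 114.47 = KRW 3,891,980,000
KRW 3,891,980,000 × 0.0010980 = CAD 4,273,394.04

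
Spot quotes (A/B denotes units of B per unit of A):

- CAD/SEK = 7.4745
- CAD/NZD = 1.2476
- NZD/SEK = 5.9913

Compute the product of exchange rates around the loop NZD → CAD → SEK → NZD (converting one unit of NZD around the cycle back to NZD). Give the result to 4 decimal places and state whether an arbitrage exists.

1.0000 (no arbitrage)

Around NZD → CAD → SEK → NZD: 1 ÷ 1.2476 × 7.4745 ÷ 5.9913 = 0.999967
Product ≈ 1 (deviation 0.003%, within rounding noise).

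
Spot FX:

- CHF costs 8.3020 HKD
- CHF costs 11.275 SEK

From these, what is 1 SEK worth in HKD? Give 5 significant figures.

SEK/HKD = 0.73632

1 SEK ÷ 11.275 = 0.0886918 CHF
0.0886918 CHF × 8.3020 = 0.736319 HKD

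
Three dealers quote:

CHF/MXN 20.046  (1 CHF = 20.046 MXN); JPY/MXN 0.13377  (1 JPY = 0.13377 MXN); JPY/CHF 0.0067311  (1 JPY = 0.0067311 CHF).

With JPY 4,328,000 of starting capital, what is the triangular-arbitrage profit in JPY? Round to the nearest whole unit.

Profitable loop is JPY → CHF → MXN → JPY:
JPY 4,328,000 × 0.0067311 = CHF 29,132.20
CHF 29,132.20 × 20.046 = MXN 583,984.10
MXN 583,984.10 ÷ 0.13377 = JPY 4,365,583
Profit = JPY 4,365,583 − JPY 4,328,000

Profit: JPY 37,583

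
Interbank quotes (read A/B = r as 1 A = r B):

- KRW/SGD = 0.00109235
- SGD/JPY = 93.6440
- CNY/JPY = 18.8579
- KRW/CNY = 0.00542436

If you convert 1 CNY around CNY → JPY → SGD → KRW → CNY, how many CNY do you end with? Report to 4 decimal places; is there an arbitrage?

1.0000 (no arbitrage)

Around CNY → JPY → SGD → KRW → CNY: 1 × 18.8579 ÷ 93.6440 ÷ 0.00109235 × 0.00542436 = 1.000000
Product ≈ 1 (deviation 0.000%, within rounding noise).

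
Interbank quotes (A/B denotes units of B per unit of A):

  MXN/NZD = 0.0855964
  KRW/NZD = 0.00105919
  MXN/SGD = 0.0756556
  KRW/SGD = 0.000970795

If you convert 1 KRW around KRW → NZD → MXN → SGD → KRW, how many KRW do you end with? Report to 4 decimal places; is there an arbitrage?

0.9643 (arbitrage exists)

Around KRW → NZD → MXN → SGD → KRW: 1 × 0.00105919 ÷ 0.0855964 × 0.0756556 ÷ 0.000970795 = 0.964344
Product < 1; profitable direction is KRW → SGD → MXN → NZD → KRW.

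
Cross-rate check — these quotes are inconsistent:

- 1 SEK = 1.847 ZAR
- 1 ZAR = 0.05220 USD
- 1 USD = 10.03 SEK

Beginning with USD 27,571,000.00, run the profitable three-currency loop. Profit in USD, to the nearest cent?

Profit: USD 940,114.01

Profitable loop is USD → ZAR → SEK → USD:
USD 27,571,000.00 ÷ 0.05220 = ZAR 528,180,076.63
ZAR 528,180,076.63 ÷ 1.847 = SEK 285,966,473.54
SEK 285,966,473.54 ÷ 10.03 = USD 28,511,114.01
Profit = USD 28,511,114.01 − USD 27,571,000.00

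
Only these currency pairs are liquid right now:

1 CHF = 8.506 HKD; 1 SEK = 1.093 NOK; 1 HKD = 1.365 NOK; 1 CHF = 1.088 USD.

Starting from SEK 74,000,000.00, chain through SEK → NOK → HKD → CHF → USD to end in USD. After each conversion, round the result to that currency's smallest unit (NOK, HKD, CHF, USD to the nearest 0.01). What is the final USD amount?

USD 7,579,189.17

SEK 74,000,000.00 × 1.093 = NOK 80,882,000.00
NOK 80,882,000.00 ÷ 1.365 = HKD 59,254,212.45
HKD 59,254,212.45 ÷ 8.506 = CHF 6,966,166.52
CHF 6,966,166.52 × 1.088 = USD 7,579,189.17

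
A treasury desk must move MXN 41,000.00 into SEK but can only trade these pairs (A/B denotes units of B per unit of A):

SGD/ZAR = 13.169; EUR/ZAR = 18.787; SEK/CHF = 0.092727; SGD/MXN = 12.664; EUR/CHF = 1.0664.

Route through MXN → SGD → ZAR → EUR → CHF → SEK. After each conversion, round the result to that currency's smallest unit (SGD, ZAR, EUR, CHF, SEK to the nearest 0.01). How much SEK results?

SEK 26,098.87

MXN 41,000.00 ÷ 12.664 = SGD 3,237.52
SGD 3,237.52 × 13.169 = ZAR 42,634.90
ZAR 42,634.90 ÷ 18.787 = EUR 2,269.38
EUR 2,269.38 × 1.0664 = CHF 2,420.07
CHF 2,420.07 ÷ 0.092727 = SEK 26,098.87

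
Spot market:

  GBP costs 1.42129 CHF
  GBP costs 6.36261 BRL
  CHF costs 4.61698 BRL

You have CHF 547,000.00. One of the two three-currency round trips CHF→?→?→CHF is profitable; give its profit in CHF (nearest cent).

Profit: CHF 17,147.56

Profitable loop is CHF → BRL → GBP → CHF:
CHF 547,000.00 × 4.61698 = BRL 2,525,488.06
BRL 2,525,488.06 ÷ 6.36261 = GBP 396,926.43
GBP 396,926.43 × 1.42129 = CHF 564,147.56
Profit = CHF 564,147.56 − CHF 547,000.00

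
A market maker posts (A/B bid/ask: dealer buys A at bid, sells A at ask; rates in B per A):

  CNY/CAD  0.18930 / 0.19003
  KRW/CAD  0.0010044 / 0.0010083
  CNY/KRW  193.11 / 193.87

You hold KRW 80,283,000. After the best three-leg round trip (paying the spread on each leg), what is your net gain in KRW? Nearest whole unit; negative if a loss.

Best loop KRW → CAD → CNY → KRW:
KRW 80,283,000 × 0.0010044 (sell KRW at bid) = CAD 80,636.25
CAD 80,636.25 ÷ 0.19003 (buy CNY at ask) = CNY 424,334.29
CNY 424,334.29 × 193.11 (sell CNY at bid) = KRW 81,943,195

Net profit: KRW 1,660,195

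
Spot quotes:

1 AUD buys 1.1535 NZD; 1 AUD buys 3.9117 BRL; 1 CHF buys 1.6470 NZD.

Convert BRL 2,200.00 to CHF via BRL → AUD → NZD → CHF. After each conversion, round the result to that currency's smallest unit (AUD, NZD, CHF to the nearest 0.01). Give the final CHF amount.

CHF 393.90

BRL 2,200.00 ÷ 3.9117 = AUD 562.42
AUD 562.42 × 1.1535 = NZD 648.75
NZD 648.75 ÷ 1.6470 = CHF 393.90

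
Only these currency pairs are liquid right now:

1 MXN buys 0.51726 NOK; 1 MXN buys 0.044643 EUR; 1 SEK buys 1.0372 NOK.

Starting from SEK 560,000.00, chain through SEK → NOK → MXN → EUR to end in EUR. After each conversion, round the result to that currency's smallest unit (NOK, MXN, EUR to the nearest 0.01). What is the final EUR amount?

EUR 50,129.69

SEK 560,000.00 × 1.0372 = NOK 580,832.00
NOK 580,832.00 ÷ 0.51726 = MXN 1,122,901.44
MXN 1,122,901.44 × 0.044643 = EUR 50,129.69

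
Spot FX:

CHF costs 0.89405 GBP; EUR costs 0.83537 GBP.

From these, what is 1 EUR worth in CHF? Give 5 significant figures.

1 EUR × 0.83537 = 0.83537 GBP
0.83537 GBP ÷ 0.89405 = 0.934366 CHF

EUR/CHF = 0.93437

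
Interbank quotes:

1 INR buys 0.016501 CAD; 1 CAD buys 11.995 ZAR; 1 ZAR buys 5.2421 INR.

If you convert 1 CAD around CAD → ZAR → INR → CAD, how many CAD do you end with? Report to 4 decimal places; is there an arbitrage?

1.0376 (arbitrage exists)

Around CAD → ZAR → INR → CAD: 1 × 11.995 × 5.2421 × 0.016501 = 1.037566
Product > 1; profitable direction is CAD → ZAR → INR → CAD.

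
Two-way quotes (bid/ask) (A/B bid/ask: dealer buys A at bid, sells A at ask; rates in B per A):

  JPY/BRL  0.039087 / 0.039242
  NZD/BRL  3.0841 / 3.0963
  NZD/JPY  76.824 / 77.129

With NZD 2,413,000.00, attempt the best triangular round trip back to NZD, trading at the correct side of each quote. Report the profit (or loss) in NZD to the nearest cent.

Best loop NZD → BRL → JPY → NZD:
NZD 2,413,000.00 × 3.0841 (sell NZD at bid) = BRL 7,441,933.30
BRL 7,441,933.30 ÷ 0.039242 (buy JPY at ask) = JPY 189,642,049
JPY 189,642,049 ÷ 77.129 (buy NZD at ask) = NZD 2,458,764.53

Net profit: NZD 45,764.53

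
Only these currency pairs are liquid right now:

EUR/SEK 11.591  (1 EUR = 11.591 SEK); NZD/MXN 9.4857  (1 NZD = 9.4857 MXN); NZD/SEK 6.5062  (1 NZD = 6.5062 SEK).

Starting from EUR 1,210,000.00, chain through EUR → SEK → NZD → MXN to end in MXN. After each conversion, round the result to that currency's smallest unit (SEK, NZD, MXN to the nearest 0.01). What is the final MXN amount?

MXN 20,447,878.33

EUR 1,210,000.00 × 11.591 = SEK 14,025,110.00
SEK 14,025,110.00 ÷ 6.5062 = NZD 2,155,653.07
NZD 2,155,653.07 × 9.4857 = MXN 20,447,878.33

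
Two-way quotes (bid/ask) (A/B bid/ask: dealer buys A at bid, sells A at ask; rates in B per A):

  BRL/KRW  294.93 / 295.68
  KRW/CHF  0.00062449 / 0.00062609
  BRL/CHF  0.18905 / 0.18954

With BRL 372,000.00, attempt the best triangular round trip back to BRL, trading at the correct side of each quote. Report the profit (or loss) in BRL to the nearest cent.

Best loop BRL → CHF → KRW → BRL:
BRL 372,000.00 × 0.18905 (sell BRL at bid) = CHF 70,326.60
CHF 70,326.60 ÷ 0.00062609 (buy KRW at ask) = KRW 112,326,662
KRW 112,326,662 ÷ 295.68 (buy BRL at ask) = BRL 379,892.66

Net profit: BRL 7,892.66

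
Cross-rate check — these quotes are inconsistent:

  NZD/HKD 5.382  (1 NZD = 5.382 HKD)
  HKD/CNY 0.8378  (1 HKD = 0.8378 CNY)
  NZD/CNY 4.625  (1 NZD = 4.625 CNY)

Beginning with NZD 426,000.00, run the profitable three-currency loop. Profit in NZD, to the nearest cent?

Profitable loop is NZD → CNY → HKD → NZD:
NZD 426,000.00 × 4.625 = CNY 1,970,250.00
CNY 1,970,250.00 ÷ 0.8378 = HKD 2,351,694.92
HKD 2,351,694.92 ÷ 5.382 = NZD 436,955.58
Profit = NZD 436,955.58 − NZD 426,000.00

Profit: NZD 10,955.58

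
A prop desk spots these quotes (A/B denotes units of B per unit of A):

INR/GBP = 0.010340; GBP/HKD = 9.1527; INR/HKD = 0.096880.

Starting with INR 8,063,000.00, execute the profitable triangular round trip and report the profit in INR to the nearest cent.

Profitable loop is INR → HKD → GBP → INR:
INR 8,063,000.00 × 0.096880 = HKD 781,143.44
HKD 781,143.44 ÷ 9.1527 = GBP 85,345.68
GBP 85,345.68 ÷ 0.010340 = INR 8,253,934.60
Profit = INR 8,253,934.60 − INR 8,063,000.00

Profit: INR 190,934.60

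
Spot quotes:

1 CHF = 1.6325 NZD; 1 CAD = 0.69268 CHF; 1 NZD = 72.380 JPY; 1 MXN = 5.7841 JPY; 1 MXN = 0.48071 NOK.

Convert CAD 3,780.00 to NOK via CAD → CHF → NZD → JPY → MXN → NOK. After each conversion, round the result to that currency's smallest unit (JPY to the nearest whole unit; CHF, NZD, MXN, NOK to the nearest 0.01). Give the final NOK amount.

CAD 3,780.00 × 0.69268 = CHF 2,618.33
CHF 2,618.33 × 1.6325 = NZD 4,274.42
NZD 4,274.42 × 72.380 = JPY 309,383
JPY 309,383 ÷ 5.7841 = MXN 53,488.53
MXN 53,488.53 × 0.48071 = NOK 25,712.47

NOK 25,712.47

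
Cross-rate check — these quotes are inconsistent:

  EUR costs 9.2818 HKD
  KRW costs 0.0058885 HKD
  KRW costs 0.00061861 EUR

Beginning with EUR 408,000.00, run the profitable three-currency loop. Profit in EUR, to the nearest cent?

Profitable loop is EUR → KRW → HKD → EUR:
EUR 408,000.00 ÷ 0.00061861 = KRW 659,543,169
KRW 659,543,169 × 0.0058885 = HKD 3,883,719.95
HKD 3,883,719.95 ÷ 9.2818 = EUR 418,423.15
Profit = EUR 418,423.15 − EUR 408,000.00

Profit: EUR 10,423.15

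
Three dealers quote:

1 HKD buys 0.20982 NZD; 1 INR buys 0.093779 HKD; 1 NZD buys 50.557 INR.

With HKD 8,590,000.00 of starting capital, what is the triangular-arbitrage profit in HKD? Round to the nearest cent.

Profitable loop is HKD → INR → NZD → HKD:
HKD 8,590,000.00 ÷ 0.093779 = INR 91,598,332.25
INR 91,598,332.25 ÷ 50.557 = NZD 1,811,783.38
NZD 1,811,783.38 ÷ 0.20982 = HKD 8,634,941.27
Profit = HKD 8,634,941.27 − HKD 8,590,000.00

Profit: HKD 44,941.27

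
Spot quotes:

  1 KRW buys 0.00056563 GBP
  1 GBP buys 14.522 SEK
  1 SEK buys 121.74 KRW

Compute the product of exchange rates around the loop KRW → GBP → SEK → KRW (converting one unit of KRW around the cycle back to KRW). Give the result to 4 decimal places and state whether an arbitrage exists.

Around KRW → GBP → SEK → KRW: 1 × 0.00056563 × 14.522 × 121.74 = 0.999982
Product ≈ 1 (deviation 0.002%, within rounding noise).

1.0000 (no arbitrage)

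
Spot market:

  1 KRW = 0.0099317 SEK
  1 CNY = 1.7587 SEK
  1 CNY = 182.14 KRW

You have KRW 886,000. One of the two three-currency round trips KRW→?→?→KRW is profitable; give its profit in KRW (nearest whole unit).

Profitable loop is KRW → SEK → CNY → KRW:
KRW 886,000 × 0.0099317 = SEK 8,799.49
SEK 8,799.49 ÷ 1.7587 = CNY 5,003.40
CNY 5,003.40 × 182.14 = KRW 911,320
Profit = KRW 911,320 − KRW 886,000

Profit: KRW 25,320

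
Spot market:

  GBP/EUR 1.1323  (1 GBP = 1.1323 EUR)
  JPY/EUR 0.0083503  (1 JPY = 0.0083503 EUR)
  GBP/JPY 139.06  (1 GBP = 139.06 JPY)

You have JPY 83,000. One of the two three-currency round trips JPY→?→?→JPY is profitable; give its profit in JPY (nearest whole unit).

Profit: JPY 2,118

Profitable loop is JPY → EUR → GBP → JPY:
JPY 83,000 × 0.0083503 = EUR 693.07
EUR 693.07 ÷ 1.1323 = GBP 612.09
GBP 612.09 × 139.06 = JPY 85,118
Profit = JPY 85,118 − JPY 83,000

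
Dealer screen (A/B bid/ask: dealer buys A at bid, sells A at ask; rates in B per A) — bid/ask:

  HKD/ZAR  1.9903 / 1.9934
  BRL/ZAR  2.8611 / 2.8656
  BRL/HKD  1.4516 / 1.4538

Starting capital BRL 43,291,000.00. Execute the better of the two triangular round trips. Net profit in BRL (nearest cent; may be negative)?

Best loop BRL → HKD → ZAR → BRL:
BRL 43,291,000.00 × 1.4516 (sell BRL at bid) = HKD 62,841,215.60
HKD 62,841,215.60 × 1.9903 (sell HKD at bid) = ZAR 125,072,871.41
ZAR 125,072,871.41 ÷ 2.8656 (buy BRL at ask) = BRL 43,646,311.91

Net profit: BRL 355,311.91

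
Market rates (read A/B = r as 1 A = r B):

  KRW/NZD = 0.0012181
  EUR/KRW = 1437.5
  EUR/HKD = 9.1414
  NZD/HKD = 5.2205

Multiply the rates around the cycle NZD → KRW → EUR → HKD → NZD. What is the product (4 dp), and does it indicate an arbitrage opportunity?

1.0000 (no arbitrage)

Around NZD → KRW → EUR → HKD → NZD: 1 ÷ 0.0012181 ÷ 1437.5 × 9.1414 ÷ 5.2205 = 1.000023
Product ≈ 1 (deviation 0.002%, within rounding noise).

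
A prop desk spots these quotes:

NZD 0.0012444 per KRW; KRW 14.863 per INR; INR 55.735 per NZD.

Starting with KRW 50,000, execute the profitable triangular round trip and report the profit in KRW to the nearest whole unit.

Profit: KRW 1,542

Profitable loop is KRW → NZD → INR → KRW:
KRW 50,000 × 0.0012444 = NZD 62.22
NZD 62.22 × 55.735 = INR 3,467.83
INR 3,467.83 × 14.863 = KRW 51,542
Profit = KRW 51,542 − KRW 50,000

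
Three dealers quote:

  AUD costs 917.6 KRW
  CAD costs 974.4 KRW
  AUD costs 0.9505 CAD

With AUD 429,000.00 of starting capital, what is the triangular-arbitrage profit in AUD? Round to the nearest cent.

Profitable loop is AUD → CAD → KRW → AUD:
AUD 429,000.00 × 0.9505 = CAD 407,764.50
CAD 407,764.50 × 974.4 = KRW 397,325,729
KRW 397,325,729 ÷ 917.6 = AUD 433,005.37
Profit = AUD 433,005.37 − AUD 429,000.00

Profit: AUD 4,005.37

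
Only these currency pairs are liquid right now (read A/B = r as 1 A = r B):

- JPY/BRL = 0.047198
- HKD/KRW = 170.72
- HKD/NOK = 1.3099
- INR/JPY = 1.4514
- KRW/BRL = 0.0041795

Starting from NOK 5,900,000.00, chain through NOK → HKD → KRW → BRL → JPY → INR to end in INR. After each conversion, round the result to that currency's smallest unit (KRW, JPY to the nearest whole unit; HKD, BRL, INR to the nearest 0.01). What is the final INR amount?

NOK 5,900,000.00 ÷ 1.3099 = HKD 4,504,160.62
HKD 4,504,160.62 × 170.72 = KRW 768,950,301
KRW 768,950,301 × 0.0041795 = BRL 3,213,827.78
BRL 3,213,827.78 ÷ 0.047198 = JPY 68,092,457
JPY 68,092,457 ÷ 1.4514 = INR 46,915,017.91

INR 46,915,017.91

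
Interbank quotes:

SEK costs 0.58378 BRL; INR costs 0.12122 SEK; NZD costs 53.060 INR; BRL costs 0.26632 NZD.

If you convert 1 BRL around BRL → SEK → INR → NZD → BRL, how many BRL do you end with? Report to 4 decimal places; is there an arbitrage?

Around BRL → SEK → INR → NZD → BRL: 1 ÷ 0.58378 ÷ 0.12122 ÷ 53.060 ÷ 0.26632 = 1.000013
Product ≈ 1 (deviation 0.001%, within rounding noise).

1.0000 (no arbitrage)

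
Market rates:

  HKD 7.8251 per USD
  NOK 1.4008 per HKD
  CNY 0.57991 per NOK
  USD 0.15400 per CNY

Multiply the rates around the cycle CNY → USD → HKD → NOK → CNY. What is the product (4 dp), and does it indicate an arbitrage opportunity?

Around CNY → USD → HKD → NOK → CNY: 1 × 0.15400 × 7.8251 × 1.4008 × 0.57991 = 0.978920
Product < 1; profitable direction is CNY → NOK → HKD → USD → CNY.

0.9789 (arbitrage exists)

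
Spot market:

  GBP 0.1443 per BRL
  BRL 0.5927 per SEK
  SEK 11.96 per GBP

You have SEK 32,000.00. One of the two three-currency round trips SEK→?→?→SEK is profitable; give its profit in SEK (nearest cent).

Profitable loop is SEK → BRL → GBP → SEK:
SEK 32,000.00 × 0.5927 = BRL 18,966.40
BRL 18,966.40 × 0.1443 = GBP 2,736.85
GBP 2,736.85 × 11.96 = SEK 32,732.74
Profit = SEK 32,732.74 − SEK 32,000.00

Profit: SEK 732.74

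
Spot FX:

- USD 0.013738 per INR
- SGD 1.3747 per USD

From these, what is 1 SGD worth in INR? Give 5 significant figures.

1 SGD ÷ 1.3747 = 0.727431 USD
0.727431 USD ÷ 0.013738 = 52.9503 INR

SGD/INR = 52.950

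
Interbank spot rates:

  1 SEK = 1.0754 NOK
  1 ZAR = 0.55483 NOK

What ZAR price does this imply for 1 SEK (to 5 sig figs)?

1 SEK × 1.0754 = 1.0754 NOK
1.0754 NOK ÷ 0.55483 = 1.93825 ZAR

SEK/ZAR = 1.9383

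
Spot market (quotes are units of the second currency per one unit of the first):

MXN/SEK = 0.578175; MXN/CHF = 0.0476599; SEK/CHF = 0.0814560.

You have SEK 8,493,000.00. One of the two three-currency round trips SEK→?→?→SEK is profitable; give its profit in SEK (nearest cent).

Profitable loop is SEK → MXN → CHF → SEK:
SEK 8,493,000.00 ÷ 0.578175 = MXN 14,689,324.17
MXN 14,689,324.17 × 0.0476599 = CHF 700,091.72
CHF 700,091.72 ÷ 0.0814560 = SEK 8,594,722.56
Profit = SEK 8,594,722.56 − SEK 8,493,000.00

Profit: SEK 101,722.56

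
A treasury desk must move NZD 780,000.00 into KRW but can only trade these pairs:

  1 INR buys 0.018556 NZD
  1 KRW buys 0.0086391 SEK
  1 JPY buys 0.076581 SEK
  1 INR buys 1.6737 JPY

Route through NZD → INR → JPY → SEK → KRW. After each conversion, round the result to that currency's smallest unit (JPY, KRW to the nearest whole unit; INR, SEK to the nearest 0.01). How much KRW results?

KRW 623,649,226

NZD 780,000.00 ÷ 0.018556 = INR 42,034,921.32
INR 42,034,921.32 × 1.6737 = JPY 70,353,848
JPY 70,353,848 × 0.076581 = SEK 5,387,768.03
SEK 5,387,768.03 ÷ 0.0086391 = KRW 623,649,226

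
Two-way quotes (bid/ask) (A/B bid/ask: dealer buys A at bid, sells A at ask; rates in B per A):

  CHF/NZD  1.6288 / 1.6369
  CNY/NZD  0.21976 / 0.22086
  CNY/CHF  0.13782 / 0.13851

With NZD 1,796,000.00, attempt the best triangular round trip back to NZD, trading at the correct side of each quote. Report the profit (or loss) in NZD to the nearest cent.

Best loop NZD → CNY → CHF → NZD:
NZD 1,796,000.00 ÷ 0.22086 (buy CNY at ask) = CNY 8,131,848.23
CNY 8,131,848.23 × 0.13782 (sell CNY at bid) = CHF 1,120,731.32
CHF 1,120,731.32 × 1.6288 (sell CHF at bid) = NZD 1,825,447.18

Net profit: NZD 29,447.18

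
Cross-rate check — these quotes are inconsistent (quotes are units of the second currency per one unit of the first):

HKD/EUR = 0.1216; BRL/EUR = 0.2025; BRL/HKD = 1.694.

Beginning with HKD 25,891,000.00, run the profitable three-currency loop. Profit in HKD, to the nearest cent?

Profit: HKD 446,271.34

Profitable loop is HKD → EUR → BRL → HKD:
HKD 25,891,000.00 × 0.1216 = EUR 3,148,345.60
EUR 3,148,345.60 ÷ 0.2025 = BRL 15,547,385.68
BRL 15,547,385.68 × 1.694 = HKD 26,337,271.34
Profit = HKD 26,337,271.34 − HKD 25,891,000.00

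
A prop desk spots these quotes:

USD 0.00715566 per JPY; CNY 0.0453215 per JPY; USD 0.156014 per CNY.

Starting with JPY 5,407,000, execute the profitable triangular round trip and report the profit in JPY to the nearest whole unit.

Profitable loop is JPY → USD → CNY → JPY:
JPY 5,407,000 × 0.00715566 = USD 38,690.65
USD 38,690.65 ÷ 0.156014 = CNY 247,994.75
CNY 247,994.75 ÷ 0.0453215 = JPY 5,471,901
Profit = JPY 5,471,901 − JPY 5,407,000

Profit: JPY 64,901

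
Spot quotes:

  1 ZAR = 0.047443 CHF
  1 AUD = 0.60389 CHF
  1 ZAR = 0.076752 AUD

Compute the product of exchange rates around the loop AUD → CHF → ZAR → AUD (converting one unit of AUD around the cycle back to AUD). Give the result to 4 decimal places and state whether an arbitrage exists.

0.9770 (arbitrage exists)

Around AUD → CHF → ZAR → AUD: 1 × 0.60389 ÷ 0.047443 × 0.076752 = 0.976957
Product < 1; profitable direction is AUD → ZAR → CHF → AUD.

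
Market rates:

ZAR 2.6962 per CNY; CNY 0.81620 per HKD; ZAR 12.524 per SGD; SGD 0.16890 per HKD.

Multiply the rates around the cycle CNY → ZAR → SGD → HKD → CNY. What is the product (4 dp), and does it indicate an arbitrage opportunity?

1.0403 (arbitrage exists)

Around CNY → ZAR → SGD → HKD → CNY: 1 × 2.6962 ÷ 12.524 ÷ 0.16890 × 0.81620 = 1.040342
Product > 1; profitable direction is CNY → ZAR → SGD → HKD → CNY.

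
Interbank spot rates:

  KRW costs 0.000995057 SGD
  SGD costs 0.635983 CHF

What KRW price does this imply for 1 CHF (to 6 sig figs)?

1 CHF ÷ 0.635983 = 1.57237 SGD
1.57237 SGD ÷ 0.000995057 = 1580.18 KRW

CHF/KRW = 1580.18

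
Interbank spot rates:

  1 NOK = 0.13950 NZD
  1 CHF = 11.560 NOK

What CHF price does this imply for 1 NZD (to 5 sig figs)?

1 NZD ÷ 0.13950 = 7.16846 NOK
7.16846 NOK ÷ 11.560 = 0.620109 CHF

NZD/CHF = 0.62011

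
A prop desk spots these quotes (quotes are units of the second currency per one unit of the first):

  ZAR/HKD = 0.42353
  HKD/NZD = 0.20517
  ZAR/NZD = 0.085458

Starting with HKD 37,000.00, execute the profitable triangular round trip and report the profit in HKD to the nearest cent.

Profit: HKD 622.45

Profitable loop is HKD → NZD → ZAR → HKD:
HKD 37,000.00 × 0.20517 = NZD 7,591.29
NZD 7,591.29 ÷ 0.085458 = ZAR 88,830.65
ZAR 88,830.65 × 0.42353 = HKD 37,622.45
Profit = HKD 37,622.45 − HKD 37,000.00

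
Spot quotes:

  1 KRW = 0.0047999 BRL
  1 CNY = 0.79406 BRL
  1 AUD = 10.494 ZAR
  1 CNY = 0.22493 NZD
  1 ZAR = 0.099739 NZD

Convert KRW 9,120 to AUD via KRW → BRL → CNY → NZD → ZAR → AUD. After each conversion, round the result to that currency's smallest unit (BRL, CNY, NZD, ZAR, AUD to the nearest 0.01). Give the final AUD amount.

AUD 11.85

KRW 9,120 × 0.0047999 = BRL 43.78
BRL 43.78 ÷ 0.79406 = CNY 55.13
CNY 55.13 × 0.22493 = NZD 12.40
NZD 12.40 ÷ 0.099739 = ZAR 124.32
ZAR 124.32 ÷ 10.494 = AUD 11.85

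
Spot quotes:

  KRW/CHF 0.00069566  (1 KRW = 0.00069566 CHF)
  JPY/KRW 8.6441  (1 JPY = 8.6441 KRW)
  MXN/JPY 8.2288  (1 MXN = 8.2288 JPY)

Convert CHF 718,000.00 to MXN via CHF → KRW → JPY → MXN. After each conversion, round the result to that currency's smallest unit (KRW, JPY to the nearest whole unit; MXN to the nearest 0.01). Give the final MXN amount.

CHF 718,000.00 ÷ 0.00069566 = KRW 1,032,113,389
KRW 1,032,113,389 ÷ 8.6441 = JPY 119,400,908
JPY 119,400,908 ÷ 8.2288 = MXN 14,510,123.95

MXN 14,510,123.95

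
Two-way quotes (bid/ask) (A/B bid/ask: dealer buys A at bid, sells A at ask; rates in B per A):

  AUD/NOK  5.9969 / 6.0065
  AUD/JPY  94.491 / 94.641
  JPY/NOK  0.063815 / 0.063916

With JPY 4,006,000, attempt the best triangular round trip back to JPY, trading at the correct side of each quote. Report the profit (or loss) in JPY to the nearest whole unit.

Best loop JPY → NOK → AUD → JPY:
JPY 4,006,000 × 0.063815 (sell JPY at bid) = NOK 255,642.89
NOK 255,642.89 ÷ 6.0065 (buy AUD at ask) = AUD 42,561.04
AUD 42,561.04 × 94.491 (sell AUD at bid) = JPY 4,021,635

Net profit: JPY 15,635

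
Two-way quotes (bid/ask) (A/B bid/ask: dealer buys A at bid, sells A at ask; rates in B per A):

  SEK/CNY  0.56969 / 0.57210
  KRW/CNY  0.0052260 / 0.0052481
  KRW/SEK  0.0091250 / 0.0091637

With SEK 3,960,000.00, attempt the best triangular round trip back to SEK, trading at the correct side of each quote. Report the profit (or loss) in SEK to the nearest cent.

Net result: SEK -12,503.25 (no profitable arbitrage after spreads)

Best loop SEK → KRW → CNY → SEK:
SEK 3,960,000.00 ÷ 0.0091637 (buy KRW at ask) = KRW 432,139,856
KRW 432,139,856 × 0.0052260 (sell KRW at bid) = CNY 2,258,362.89
CNY 2,258,362.89 ÷ 0.57210 (buy SEK at ask) = SEK 3,947,496.75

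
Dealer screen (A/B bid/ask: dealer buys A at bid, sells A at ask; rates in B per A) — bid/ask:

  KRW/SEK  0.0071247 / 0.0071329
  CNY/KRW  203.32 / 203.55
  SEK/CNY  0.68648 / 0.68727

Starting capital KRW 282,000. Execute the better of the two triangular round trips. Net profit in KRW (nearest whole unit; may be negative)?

Net profit: KRW 608

Best loop KRW → CNY → SEK → KRW:
KRW 282,000 ÷ 203.55 (buy CNY at ask) = CNY 1,385.41
CNY 1,385.41 ÷ 0.68727 (buy SEK at ask) = SEK 2,015.81
SEK 2,015.81 ÷ 0.0071329 (buy KRW at ask) = KRW 282,608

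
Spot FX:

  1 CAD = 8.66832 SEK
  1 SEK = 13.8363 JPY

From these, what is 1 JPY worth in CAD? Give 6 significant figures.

JPY/CAD = 0.00833768

1 JPY ÷ 13.8363 = 0.0722737 SEK
0.0722737 SEK ÷ 8.66832 = 0.00833768 CAD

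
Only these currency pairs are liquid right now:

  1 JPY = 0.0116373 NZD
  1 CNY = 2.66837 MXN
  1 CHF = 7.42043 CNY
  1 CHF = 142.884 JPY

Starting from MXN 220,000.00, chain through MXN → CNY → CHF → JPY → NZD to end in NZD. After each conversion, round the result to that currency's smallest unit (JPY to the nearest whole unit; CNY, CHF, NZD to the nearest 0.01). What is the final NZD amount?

NZD 18,474.96

MXN 220,000.00 ÷ 2.66837 = CNY 82,447.34
CNY 82,447.34 ÷ 7.42043 = CHF 11,110.86
CHF 11,110.86 × 142.884 = JPY 1,587,564
JPY 1,587,564 × 0.0116373 = NZD 18,474.96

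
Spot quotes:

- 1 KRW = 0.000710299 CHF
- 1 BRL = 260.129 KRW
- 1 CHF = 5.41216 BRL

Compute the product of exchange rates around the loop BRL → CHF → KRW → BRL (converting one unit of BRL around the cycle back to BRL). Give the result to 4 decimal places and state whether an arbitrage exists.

1.0000 (no arbitrage)

Around BRL → CHF → KRW → BRL: 1 ÷ 5.41216 ÷ 0.000710299 ÷ 260.129 = 0.999999
Product ≈ 1 (deviation 0.000%, within rounding noise).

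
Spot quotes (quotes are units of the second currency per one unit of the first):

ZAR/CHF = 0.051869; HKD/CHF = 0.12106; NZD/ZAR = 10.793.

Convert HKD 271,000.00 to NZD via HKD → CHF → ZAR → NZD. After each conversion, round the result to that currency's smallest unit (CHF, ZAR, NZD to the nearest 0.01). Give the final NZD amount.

HKD 271,000.00 × 0.12106 = CHF 32,807.26
CHF 32,807.26 ÷ 0.051869 = ZAR 632,502.27
ZAR 632,502.27 ÷ 10.793 = NZD 58,603.01

NZD 58,603.01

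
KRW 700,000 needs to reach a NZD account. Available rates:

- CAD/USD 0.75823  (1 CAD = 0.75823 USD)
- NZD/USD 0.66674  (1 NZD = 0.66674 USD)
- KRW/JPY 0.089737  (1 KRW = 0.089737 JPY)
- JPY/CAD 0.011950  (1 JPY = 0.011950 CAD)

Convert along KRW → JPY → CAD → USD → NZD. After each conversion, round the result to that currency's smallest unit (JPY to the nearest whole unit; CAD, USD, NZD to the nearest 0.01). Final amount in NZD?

KRW 700,000 × 0.089737 = JPY 62,816
JPY 62,816 × 0.011950 = CAD 750.65
CAD 750.65 × 0.75823 = USD 569.17
USD 569.17 ÷ 0.66674 = NZD 853.66

NZD 853.66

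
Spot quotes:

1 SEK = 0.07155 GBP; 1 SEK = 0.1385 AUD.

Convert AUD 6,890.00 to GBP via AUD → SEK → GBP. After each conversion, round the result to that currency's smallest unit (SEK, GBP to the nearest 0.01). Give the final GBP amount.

AUD 6,890.00 ÷ 0.1385 = SEK 49,747.29
SEK 49,747.29 × 0.07155 = GBP 3,559.42

GBP 3,559.42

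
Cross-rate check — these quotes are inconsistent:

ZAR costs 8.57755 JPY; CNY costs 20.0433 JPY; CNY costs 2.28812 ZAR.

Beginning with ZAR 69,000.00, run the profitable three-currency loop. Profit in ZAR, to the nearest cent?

Profitable loop is ZAR → CNY → JPY → ZAR:
ZAR 69,000.00 ÷ 2.28812 = CNY 30,155.76
CNY 30,155.76 × 20.0433 = JPY 604,421
JPY 604,421 ÷ 8.57755 = ZAR 70,465.46
Profit = ZAR 70,465.46 − ZAR 69,000.00

Profit: ZAR 1,465.46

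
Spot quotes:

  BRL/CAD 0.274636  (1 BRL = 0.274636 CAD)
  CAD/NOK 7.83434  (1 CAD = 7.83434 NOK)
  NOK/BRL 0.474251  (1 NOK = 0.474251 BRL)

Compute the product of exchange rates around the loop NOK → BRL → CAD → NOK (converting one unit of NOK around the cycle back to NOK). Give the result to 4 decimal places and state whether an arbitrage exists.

Around NOK → BRL → CAD → NOK: 1 × 0.474251 × 0.274636 × 7.83434 = 1.020395
Product > 1; profitable direction is NOK → BRL → CAD → NOK.

1.0204 (arbitrage exists)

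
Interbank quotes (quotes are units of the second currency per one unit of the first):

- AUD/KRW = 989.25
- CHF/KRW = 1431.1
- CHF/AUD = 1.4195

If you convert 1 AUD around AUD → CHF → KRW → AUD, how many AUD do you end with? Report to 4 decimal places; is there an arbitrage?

Around AUD → CHF → KRW → AUD: 1 ÷ 1.4195 × 1431.1 ÷ 989.25 = 1.019128
Product > 1; profitable direction is AUD → CHF → KRW → AUD.

1.0191 (arbitrage exists)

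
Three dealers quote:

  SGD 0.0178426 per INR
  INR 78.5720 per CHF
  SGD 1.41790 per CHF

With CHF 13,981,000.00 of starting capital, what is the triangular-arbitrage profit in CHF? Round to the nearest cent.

Profit: CHF 159,276.14

Profitable loop is CHF → SGD → INR → CHF:
CHF 13,981,000.00 × 1.41790 = SGD 19,823,659.90
SGD 19,823,659.90 ÷ 0.0178426 = INR 1,111,029,777.05
INR 1,111,029,777.05 ÷ 78.5720 = CHF 14,140,276.14
Profit = CHF 14,140,276.14 − CHF 13,981,000.00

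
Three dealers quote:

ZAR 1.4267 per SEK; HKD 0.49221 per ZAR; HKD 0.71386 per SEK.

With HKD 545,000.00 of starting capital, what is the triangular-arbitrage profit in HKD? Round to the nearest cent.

Profit: HKD 9,021.29

Profitable loop is HKD → ZAR → SEK → HKD:
HKD 545,000.00 ÷ 0.49221 = ZAR 1,107,250.97
ZAR 1,107,250.97 ÷ 1.4267 = SEK 776,092.36
SEK 776,092.36 × 0.71386 = HKD 554,021.29
Profit = HKD 554,021.29 − HKD 545,000.00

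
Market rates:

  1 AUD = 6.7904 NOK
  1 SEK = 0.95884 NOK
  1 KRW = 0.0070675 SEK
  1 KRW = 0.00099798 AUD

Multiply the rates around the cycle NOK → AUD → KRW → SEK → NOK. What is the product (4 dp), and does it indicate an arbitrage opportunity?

1.0000 (no arbitrage)

Around NOK → AUD → KRW → SEK → NOK: 1 ÷ 6.7904 ÷ 0.00099798 × 0.0070675 × 0.95884 = 0.999988
Product ≈ 1 (deviation 0.001%, within rounding noise).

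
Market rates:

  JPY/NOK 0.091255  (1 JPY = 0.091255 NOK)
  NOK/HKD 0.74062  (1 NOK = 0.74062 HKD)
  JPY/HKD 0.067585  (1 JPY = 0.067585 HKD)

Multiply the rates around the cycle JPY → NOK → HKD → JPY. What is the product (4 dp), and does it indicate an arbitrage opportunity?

1.0000 (no arbitrage)

Around JPY → NOK → HKD → JPY: 1 × 0.091255 × 0.74062 ÷ 0.067585 = 1.000004
Product ≈ 1 (deviation 0.000%, within rounding noise).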